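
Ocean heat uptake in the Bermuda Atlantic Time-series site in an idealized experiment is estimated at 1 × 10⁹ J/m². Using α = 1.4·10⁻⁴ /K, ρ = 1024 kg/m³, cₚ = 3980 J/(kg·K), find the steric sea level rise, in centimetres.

Δh = αQ/(ρcₚ) = 1.4×10⁻⁴ × 1×10⁹ / (1024 × 3980) ≈ 0.034351 m

Δh = 3.44 cm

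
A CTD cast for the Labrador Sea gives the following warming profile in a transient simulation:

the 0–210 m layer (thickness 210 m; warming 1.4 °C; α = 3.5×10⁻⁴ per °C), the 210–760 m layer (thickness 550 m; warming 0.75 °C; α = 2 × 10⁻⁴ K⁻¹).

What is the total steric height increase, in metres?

about 0.185 m

Layer 1: 210 × 3.5×10⁻⁴ × 1.4 = 0.10290 m
210–760 m: 550 × 2×10⁻⁴ × 0.75 = 0.08250 m
Δh = 0.10290 + 0.08250 = 0.18540 m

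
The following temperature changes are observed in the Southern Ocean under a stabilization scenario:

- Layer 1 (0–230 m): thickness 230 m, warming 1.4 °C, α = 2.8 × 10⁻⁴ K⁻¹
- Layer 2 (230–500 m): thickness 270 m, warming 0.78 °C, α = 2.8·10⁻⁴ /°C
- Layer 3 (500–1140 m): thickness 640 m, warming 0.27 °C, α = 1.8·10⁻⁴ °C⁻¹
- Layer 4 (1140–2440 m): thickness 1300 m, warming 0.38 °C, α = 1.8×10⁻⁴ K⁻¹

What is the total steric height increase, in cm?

26.9 cm of thermosteric rise

230 × 1.4 × 2.8×10⁻⁴ = 0.09016 m
Layer 2: 270 × 2.8×10⁻⁴ × 0.78 = 0.058968 m
Layer 3: 0.27 × 640 × 1.8×10⁻⁴ = 0.031104 m
1140–2440 m: 0.38 × 1.8×10⁻⁴ × 1300 = 0.08892 m
Δh = 0.09016 + 0.058968 + 0.031104 + 0.08892 = 0.269152 m ≈ 26.9 cm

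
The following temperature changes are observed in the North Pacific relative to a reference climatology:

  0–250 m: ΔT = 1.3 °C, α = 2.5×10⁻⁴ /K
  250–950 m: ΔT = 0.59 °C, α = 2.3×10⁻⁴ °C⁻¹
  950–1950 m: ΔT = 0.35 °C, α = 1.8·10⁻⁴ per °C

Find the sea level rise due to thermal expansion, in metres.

1.3 × 2.5×10⁻⁴ × 250 = 0.08125 m
Layer 2: 700 × 0.59 × 2.3×10⁻⁴ = 0.09499 m
Layer 3: 1.8×10⁻⁴ × 1000 × 0.35 = 0.06300 m
Δh = 0.08125 + 0.09499 + 0.06300 = 0.23924 m

0.239 m of thermosteric rise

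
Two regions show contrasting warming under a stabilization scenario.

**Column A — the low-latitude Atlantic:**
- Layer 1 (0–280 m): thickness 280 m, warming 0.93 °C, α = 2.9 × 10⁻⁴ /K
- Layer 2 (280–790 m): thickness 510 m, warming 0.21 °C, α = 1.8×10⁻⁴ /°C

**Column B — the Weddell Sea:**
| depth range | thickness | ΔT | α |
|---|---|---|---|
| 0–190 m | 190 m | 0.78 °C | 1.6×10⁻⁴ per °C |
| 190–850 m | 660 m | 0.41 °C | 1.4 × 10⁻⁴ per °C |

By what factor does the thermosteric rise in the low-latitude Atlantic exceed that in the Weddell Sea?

A 280 × 2.9×10⁻⁴ × 0.93 = 0.075516 m
A 0.21 × 1.8×10⁻⁴ × 510 = 0.019278 m
A total: 0.094794 m
B Layer 1: 1.6×10⁻⁴ × 0.78 × 190 = 0.023712 m
B Layer 2: 1.4×10⁻⁴ × 0.41 × 660 = 0.037884 m
B total: 0.061596 m
Ratio: 0.094794 / 0.061596 ≈ 1.539

≈ 1.5×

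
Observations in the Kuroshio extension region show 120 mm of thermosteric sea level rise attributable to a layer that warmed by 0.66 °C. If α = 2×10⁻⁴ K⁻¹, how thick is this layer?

H = Δh/(αΔT) = 0.12 / (2×10⁻⁴ × 0.66) ≈ 909.1 m

about 910 m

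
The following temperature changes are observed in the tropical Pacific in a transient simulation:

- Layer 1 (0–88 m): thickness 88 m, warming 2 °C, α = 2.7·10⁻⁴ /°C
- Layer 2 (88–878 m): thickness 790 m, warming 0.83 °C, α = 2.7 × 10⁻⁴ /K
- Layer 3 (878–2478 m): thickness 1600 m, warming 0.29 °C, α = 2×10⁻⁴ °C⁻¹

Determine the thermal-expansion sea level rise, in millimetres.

320 mm of thermosteric rise

Layer 1: 88 × 2.7×10⁻⁴ × 2 = 0.04752 m
2.7×10⁻⁴ × 0.83 × 790 = 0.177039 m
1600 × 2×10⁻⁴ × 0.29 = 0.09280 m
Δh = 0.04752 + 0.177039 + 0.09280 = 0.317359 m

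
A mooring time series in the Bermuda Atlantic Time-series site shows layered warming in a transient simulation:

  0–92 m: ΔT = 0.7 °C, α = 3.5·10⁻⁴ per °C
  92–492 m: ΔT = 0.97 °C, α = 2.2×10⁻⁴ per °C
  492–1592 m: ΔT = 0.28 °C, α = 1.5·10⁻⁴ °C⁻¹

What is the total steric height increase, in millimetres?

Δh ≈ 154 mm

0–92 m: 3.5×10⁻⁴ × 92 × 0.7 = 0.02254 m
Layer 2: 400 × 2.2×10⁻⁴ × 0.97 = 0.08536 m
1.5×10⁻⁴ × 0.28 × 1100 = 0.04620 m
Δh = 0.02254 + 0.08536 + 0.04620 = 0.15410 m ≈ 154 mm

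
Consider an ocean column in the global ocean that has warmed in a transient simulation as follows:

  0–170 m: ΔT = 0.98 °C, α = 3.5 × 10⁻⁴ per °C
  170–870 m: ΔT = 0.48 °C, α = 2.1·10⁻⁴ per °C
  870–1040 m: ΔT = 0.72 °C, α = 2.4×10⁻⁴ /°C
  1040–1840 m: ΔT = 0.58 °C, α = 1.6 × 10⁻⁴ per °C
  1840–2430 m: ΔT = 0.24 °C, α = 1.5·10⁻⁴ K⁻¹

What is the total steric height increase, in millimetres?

250 mm

Layer 1: 170 × 3.5×10⁻⁴ × 0.98 = 0.05831 m
2.1×10⁻⁴ × 700 × 0.48 = 0.07056 m
Layer 3: 170 × 2.4×10⁻⁴ × 0.72 = 0.029376 m
1040–1840 m: 800 × 1.6×10⁻⁴ × 0.58 = 0.07424 m
1840–2430 m: 590 × 0.24 × 1.5×10⁻⁴ = 0.02124 m
Δh = 0.05831 + 0.07056 + 0.029376 + 0.07424 + 0.02124 = 0.253726 m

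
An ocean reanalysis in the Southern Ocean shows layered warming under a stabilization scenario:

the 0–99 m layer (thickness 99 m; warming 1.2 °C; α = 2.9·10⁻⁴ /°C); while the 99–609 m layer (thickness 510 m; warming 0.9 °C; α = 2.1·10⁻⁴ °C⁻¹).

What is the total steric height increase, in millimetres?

0–99 m: 99 × 1.2 × 2.9×10⁻⁴ = 0.034452 m
99–609 m: 510 × 0.9 × 2.1×10⁻⁴ = 0.09639 m
Δh = 0.034452 + 0.09639 = 0.130842 m

131 mm of thermosteric rise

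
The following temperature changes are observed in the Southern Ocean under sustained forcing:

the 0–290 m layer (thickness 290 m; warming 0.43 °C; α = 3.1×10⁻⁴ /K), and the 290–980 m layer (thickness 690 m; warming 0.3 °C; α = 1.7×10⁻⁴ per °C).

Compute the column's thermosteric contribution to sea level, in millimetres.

73.8 mm of thermosteric rise

Layer 1: 0.43 × 3.1×10⁻⁴ × 290 = 0.038657 m
Layer 2: 690 × 1.7×10⁻⁴ × 0.3 = 0.03519 m
Δh = 0.038657 + 0.03519 = 0.073847 m ≈ 73.8 mm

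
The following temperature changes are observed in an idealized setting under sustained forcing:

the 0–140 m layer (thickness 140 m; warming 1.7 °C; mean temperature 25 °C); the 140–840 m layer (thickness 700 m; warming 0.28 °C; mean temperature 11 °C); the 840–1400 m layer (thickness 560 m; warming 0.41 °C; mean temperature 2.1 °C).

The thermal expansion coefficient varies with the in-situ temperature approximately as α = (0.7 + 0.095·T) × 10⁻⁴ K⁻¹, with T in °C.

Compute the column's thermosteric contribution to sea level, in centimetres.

Layer 1: α = (0.7 + 0.095×25)×10⁻⁴ = 3.075×10⁻⁴ K⁻¹
Layer 2: α = (0.7 + 0.095×11)×10⁻⁴ = 1.745×10⁻⁴ K⁻¹
Layer 3: α = (0.7 + 0.095×2.1)×10⁻⁴ = 0.8995×10⁻⁴ K⁻¹
0–140 m: 140 × 1.7 × 3.075×10⁻⁴ = 0.073185 m
Layer 2: 0.28 × 1.745×10⁻⁴ × 700 = 0.034202 m
Layer 3: 0.8995×10⁻⁴ × 0.41 × 560 = 0.02065252 m
Δh = 0.073185 + 0.034202 + 0.02065252 = 0.12803952 m ≈ 12.8 cm

12.8 cm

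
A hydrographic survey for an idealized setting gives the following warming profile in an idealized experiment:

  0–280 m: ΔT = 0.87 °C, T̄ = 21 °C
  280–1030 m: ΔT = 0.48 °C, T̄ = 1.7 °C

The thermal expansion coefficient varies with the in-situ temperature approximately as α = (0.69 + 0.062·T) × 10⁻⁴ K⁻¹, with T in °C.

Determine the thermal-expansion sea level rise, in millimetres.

Δh = 77.2 mm

Layer 1: α = (0.69 + 0.062×21)×10⁻⁴ = 1.992×10⁻⁴ K⁻¹
Layer 2: α = (0.69 + 0.062×1.7)×10⁻⁴ = 0.7954×10⁻⁴ K⁻¹
0–280 m: 280 × 1.992×10⁻⁴ × 0.87 = 0.04852512 m
Layer 2: 0.48 × 750 × 0.7954×10⁻⁴ = 0.0286344 m
Δh = 0.04852512 + 0.0286344 = 0.07715952 m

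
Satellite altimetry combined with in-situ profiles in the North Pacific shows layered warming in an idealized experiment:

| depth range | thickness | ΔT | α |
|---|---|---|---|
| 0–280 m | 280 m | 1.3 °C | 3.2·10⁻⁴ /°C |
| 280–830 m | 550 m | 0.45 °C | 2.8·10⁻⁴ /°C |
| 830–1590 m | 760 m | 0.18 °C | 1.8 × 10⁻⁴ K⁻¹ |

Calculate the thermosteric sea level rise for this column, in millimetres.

Layer 1: 1.3 × 280 × 3.2×10⁻⁴ = 0.11648 m
Layer 2: 2.8×10⁻⁴ × 0.45 × 550 = 0.06930 m
Layer 3: 0.18 × 760 × 1.8×10⁻⁴ = 0.024624 m
Δh = 0.11648 + 0.06930 + 0.024624 = 0.210404 m

210 mm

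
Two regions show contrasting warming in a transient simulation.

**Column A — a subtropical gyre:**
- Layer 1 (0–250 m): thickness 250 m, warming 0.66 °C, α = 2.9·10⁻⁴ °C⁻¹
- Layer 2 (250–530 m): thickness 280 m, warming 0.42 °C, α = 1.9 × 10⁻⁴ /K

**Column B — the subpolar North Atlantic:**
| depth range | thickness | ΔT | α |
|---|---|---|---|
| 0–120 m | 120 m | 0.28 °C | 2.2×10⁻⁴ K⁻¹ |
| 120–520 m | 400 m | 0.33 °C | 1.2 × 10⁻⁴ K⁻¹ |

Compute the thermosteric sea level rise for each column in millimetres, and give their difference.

A: 70.2 mm; B: 23.2 mm; difference 47.0 mm

A Layer 1: 250 × 2.9×10⁻⁴ × 0.66 = 0.04785 m
A Layer 2: 1.9×10⁻⁴ × 0.42 × 280 = 0.022344 m
A total: 0.070194 m
B 0–120 m: 2.2×10⁻⁴ × 0.28 × 120 = 0.007392 m
B 120–520 m: 0.33 × 1.2×10⁻⁴ × 400 = 0.01584 m
B total: 0.023232 m
Difference: 0.070194 − 0.023232 = 0.046962 m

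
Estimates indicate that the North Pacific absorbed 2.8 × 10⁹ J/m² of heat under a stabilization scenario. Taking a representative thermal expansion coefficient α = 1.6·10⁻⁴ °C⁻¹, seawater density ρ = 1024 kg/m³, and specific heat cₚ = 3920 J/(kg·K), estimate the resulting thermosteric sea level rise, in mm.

about 112 mm

Δh = αQ/(ρcₚ) = 1.6×10⁻⁴ × 2.8×10⁹ / (1024 × 3920) ≈ 0.11161 m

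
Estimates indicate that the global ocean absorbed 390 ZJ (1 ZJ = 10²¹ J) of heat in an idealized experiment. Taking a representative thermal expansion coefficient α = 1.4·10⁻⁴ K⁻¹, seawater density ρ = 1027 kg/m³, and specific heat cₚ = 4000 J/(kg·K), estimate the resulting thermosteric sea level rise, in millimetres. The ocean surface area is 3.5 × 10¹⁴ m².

about 38 mm

Per unit area: Q = 390×10²¹ / (3.5×10¹⁴) ≈ 1.114×10⁹ J/m²
Δh = αQ/(ρcₚ) = 1.4×10⁻⁴ × 1.114×10⁹ / (1027 × 4000) ≈ 0.037965 m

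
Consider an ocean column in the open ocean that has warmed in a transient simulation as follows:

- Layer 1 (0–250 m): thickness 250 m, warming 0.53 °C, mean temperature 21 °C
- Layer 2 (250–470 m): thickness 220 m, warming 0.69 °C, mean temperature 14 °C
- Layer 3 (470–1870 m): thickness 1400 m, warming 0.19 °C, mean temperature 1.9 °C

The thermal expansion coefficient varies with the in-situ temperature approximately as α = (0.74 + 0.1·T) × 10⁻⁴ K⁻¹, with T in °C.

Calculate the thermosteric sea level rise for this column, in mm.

Δh = 94.9 mm

Layer 1: α = (0.74 + 0.1×21)×10⁻⁴ = 2.84×10⁻⁴ K⁻¹
Layer 2: α = (0.74 + 0.1×14)×10⁻⁴ = 2.14×10⁻⁴ K⁻¹
Layer 3: α = (0.74 + 0.1×1.9)×10⁻⁴ = 0.93×10⁻⁴ K⁻¹
Layer 1: 250 × 2.84×10⁻⁴ × 0.53 = 0.03763 m
220 × 0.69 × 2.14×10⁻⁴ = 0.0324852 m
0.19 × 0.93×10⁻⁴ × 1400 = 0.024738 m
Δh = 0.03763 + 0.0324852 + 0.024738 = 0.0948532 m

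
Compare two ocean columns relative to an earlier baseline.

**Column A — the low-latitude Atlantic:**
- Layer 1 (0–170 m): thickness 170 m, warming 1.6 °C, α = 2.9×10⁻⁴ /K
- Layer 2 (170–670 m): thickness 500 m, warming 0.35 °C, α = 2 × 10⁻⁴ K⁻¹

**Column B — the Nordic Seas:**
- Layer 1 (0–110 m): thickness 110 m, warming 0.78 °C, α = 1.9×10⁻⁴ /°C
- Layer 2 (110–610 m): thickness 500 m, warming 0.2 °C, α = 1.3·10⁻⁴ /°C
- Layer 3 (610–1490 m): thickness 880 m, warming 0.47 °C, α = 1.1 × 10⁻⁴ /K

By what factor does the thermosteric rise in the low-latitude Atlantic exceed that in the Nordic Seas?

A 2.9×10⁻⁴ × 170 × 1.6 = 0.07888 m
A 500 × 2×10⁻⁴ × 0.35 = 0.03500 m
A total: 0.11388 m
B Layer 1: 110 × 0.78 × 1.9×10⁻⁴ = 0.016302 m
B 0.2 × 500 × 1.3×10⁻⁴ = 0.01300 m
B 1.1×10⁻⁴ × 880 × 0.47 = 0.045496 m
B total: 0.074798 m
Ratio: 0.11388 / 0.074798 ≈ 1.523

≈ 1.5×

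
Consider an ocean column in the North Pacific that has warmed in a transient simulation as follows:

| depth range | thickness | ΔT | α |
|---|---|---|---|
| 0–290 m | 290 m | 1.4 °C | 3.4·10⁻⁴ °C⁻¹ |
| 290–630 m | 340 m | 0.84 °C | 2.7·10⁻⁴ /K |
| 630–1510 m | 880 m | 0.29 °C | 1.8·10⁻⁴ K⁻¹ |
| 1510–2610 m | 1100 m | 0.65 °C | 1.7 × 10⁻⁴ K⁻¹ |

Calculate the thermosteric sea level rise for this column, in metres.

Layer 1: 3.4×10⁻⁴ × 1.4 × 290 = 0.13804 m
290–630 m: 0.84 × 2.7×10⁻⁴ × 340 = 0.077112 m
Layer 3: 0.29 × 1.8×10⁻⁴ × 880 = 0.045936 m
0.65 × 1100 × 1.7×10⁻⁴ = 0.12155 m
Δh = 0.13804 + 0.077112 + 0.045936 + 0.12155 = 0.382638 m

about 0.383 m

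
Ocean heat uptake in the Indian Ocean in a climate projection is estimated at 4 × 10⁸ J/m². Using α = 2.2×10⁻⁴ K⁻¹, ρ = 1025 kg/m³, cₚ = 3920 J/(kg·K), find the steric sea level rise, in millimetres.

Δh = αQ/(ρcₚ) = 2.2×10⁻⁴ × 4×10⁸ / (1025 × 3920) ≈ 0.021901 m

about 21.9 mm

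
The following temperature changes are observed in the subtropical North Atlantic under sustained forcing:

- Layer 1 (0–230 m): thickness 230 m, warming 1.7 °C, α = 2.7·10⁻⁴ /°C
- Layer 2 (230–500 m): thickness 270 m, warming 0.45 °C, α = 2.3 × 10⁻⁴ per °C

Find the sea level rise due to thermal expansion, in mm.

Δh ≈ 134 mm

0–230 m: 230 × 1.7 × 2.7×10⁻⁴ = 0.10557 m
2.3×10⁻⁴ × 270 × 0.45 = 0.027945 m
Δh = 0.10557 + 0.027945 = 0.133515 m ≈ 134 mm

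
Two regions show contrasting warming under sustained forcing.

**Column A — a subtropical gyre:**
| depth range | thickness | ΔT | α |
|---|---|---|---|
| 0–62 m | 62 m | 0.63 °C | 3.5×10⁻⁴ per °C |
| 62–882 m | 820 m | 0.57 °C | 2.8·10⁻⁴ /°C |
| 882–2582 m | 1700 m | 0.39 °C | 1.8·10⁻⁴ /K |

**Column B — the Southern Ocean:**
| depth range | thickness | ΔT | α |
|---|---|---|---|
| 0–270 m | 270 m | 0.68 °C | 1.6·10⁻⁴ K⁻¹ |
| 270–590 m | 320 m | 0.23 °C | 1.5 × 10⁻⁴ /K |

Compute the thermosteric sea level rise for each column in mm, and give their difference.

Δh_A ≈ 260 mm, Δh_B ≈ 40 mm; difference ≈ 220 mm

A 62 × 3.5×10⁻⁴ × 0.63 = 0.013671 m
A Layer 2: 820 × 2.8×10⁻⁴ × 0.57 = 0.130872 m
A 1.8×10⁻⁴ × 1700 × 0.39 = 0.11934 m
A total: 0.263883 m
B 0–270 m: 1.6×10⁻⁴ × 270 × 0.68 = 0.029376 m
B 1.5×10⁻⁴ × 0.23 × 320 = 0.01104 m
B total: 0.040416 m
Difference: 0.263883 − 0.040416 = 0.223467 m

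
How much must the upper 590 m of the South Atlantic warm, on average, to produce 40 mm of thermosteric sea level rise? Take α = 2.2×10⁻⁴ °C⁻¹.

about 0.308 °C

ΔT = Δh/(αH) = 0.04 / (2.2×10⁻⁴ × 590) ≈ 0.3082 °C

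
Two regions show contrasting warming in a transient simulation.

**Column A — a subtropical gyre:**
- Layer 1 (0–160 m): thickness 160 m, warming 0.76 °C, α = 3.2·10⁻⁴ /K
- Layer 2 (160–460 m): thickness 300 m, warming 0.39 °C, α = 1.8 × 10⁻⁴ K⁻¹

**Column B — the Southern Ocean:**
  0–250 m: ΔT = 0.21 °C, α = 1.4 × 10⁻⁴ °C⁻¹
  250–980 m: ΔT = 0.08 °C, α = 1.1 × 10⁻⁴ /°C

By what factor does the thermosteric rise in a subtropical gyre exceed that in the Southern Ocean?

A 160 × 3.2×10⁻⁴ × 0.76 = 0.038912 m
A 0.39 × 1.8×10⁻⁴ × 300 = 0.02106 m
A total: 0.059972 m
B Layer 1: 0.21 × 1.4×10⁻⁴ × 250 = 0.00735 m
B 1.1×10⁻⁴ × 0.08 × 730 = 0.006424 m
B total: 0.013774 m
Ratio: 0.059972 / 0.013774 ≈ 4.354

4.4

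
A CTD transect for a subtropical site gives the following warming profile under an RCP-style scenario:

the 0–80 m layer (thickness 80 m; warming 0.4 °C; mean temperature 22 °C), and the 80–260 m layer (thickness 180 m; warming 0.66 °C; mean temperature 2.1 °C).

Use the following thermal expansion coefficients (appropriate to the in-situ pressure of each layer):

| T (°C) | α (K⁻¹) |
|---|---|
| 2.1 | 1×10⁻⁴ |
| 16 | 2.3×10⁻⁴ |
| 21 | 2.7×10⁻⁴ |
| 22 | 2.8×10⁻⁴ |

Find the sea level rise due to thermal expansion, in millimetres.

Layer 1 at 22 °C → α = 2.8×10⁻⁴ K⁻¹
Layer 2 at 2.1 °C → α = 1×10⁻⁴ K⁻¹
Layer 1: 0.4 × 2.8×10⁻⁴ × 80 = 0.00896 m
Layer 2: 1×10⁻⁴ × 180 × 0.66 = 0.01188 m
Δh = 0.00896 + 0.01188 = 0.02084 m

20.8 mm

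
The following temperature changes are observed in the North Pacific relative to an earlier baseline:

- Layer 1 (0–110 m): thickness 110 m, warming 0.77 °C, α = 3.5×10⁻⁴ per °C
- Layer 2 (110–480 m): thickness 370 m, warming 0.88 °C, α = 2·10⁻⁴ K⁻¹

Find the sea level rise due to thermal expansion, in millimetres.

Layer 1: 3.5×10⁻⁴ × 0.77 × 110 = 0.029645 m
2×10⁻⁴ × 370 × 0.88 = 0.06512 m
Δh = 0.029645 + 0.06512 = 0.094765 m

94.8 mm of thermosteric rise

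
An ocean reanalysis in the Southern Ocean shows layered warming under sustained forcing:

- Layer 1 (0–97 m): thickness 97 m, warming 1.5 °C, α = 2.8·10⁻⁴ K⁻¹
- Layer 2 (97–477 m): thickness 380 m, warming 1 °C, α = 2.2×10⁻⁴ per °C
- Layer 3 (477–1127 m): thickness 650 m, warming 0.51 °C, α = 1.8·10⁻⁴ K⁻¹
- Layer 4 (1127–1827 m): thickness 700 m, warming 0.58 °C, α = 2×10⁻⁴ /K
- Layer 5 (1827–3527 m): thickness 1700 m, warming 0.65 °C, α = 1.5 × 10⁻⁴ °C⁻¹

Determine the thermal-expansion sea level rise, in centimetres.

about 43 cm

Layer 1: 1.5 × 2.8×10⁻⁴ × 97 = 0.04074 m
97–477 m: 2.2×10⁻⁴ × 1 × 380 = 0.08360 m
477–1127 m: 1.8×10⁻⁴ × 0.51 × 650 = 0.05967 m
Layer 4: 2×10⁻⁴ × 0.58 × 700 = 0.08120 m
1700 × 1.5×10⁻⁴ × 0.65 = 0.16575 m
Δh = 0.04074 + 0.08360 + 0.05967 + 0.08120 + 0.16575 = 0.43096 m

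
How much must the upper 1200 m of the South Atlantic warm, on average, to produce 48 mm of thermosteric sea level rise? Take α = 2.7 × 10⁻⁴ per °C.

ΔT = Δh/(αH) = 0.048 / (2.7×10⁻⁴ × 1200) ≈ 0.1481 °C

ΔT ≈ 0.148 °C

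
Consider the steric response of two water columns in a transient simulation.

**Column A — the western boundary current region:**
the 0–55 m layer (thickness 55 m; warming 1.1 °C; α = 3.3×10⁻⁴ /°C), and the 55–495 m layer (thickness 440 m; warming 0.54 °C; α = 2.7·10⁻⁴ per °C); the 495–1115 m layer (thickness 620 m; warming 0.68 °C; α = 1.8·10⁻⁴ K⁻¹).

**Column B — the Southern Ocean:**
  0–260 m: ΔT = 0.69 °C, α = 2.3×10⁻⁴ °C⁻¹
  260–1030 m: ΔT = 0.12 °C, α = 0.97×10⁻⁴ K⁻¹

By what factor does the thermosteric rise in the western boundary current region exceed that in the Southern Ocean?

≈ 3.2×

A 0–55 m: 3.3×10⁻⁴ × 1.1 × 55 = 0.019965 m
A 55–495 m: 2.7×10⁻⁴ × 440 × 0.54 = 0.064152 m
A Layer 3: 1.8×10⁻⁴ × 0.68 × 620 = 0.075888 m
A total: 0.160005 m
B 260 × 0.69 × 2.3×10⁻⁴ = 0.041262 m
B Layer 2: 0.97×10⁻⁴ × 0.12 × 770 = 0.0089628 m
B total: 0.0502248 m
Ratio: 0.160005 / 0.0502248 ≈ 3.186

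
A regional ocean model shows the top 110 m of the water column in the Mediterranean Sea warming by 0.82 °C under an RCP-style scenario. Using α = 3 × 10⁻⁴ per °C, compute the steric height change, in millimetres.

Δh ≈ 27.1 mm

Δh = αΔT·H = 3×10⁻⁴ × 0.82 × 110 = 0.02706 m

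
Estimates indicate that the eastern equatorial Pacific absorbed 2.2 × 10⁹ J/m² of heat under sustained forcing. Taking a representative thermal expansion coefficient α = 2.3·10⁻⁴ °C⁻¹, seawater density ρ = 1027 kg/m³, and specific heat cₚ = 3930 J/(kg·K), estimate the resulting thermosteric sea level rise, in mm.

125 mm of thermosteric rise

Δh = αQ/(ρcₚ) = 2.3×10⁻⁴ × 2.2×10⁹ / (1027 × 3930) ≈ 0.12537 m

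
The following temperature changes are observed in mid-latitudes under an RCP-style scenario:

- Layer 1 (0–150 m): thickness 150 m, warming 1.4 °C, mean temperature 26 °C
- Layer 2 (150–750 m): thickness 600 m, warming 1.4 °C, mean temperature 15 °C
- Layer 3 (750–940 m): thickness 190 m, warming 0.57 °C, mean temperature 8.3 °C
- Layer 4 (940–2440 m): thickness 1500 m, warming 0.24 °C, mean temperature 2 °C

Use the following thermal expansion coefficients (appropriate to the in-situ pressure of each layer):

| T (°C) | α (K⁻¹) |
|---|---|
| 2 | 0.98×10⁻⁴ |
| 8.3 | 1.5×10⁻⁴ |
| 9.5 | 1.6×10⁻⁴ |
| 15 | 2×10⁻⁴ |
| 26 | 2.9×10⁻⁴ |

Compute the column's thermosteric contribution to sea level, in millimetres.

Δh ≈ 280 mm

Layer 1 at 26 °C → α = 2.9×10⁻⁴ K⁻¹
Layer 2 at 15 °C → α = 2×10⁻⁴ K⁻¹
Layer 3 at 8.3 °C → α = 1.5×10⁻⁴ K⁻¹
Layer 4 at 2 °C → α = 0.98×10⁻⁴ K⁻¹
Layer 1: 2.9×10⁻⁴ × 1.4 × 150 = 0.06090 m
Layer 2: 2×10⁻⁴ × 600 × 1.4 = 0.16800 m
750–940 m: 0.57 × 1.5×10⁻⁴ × 190 = 0.016245 m
Layer 4: 0.24 × 1500 × 0.98×10⁻⁴ = 0.03528 m
Δh = 0.06090 + 0.16800 + 0.016245 + 0.03528 = 0.280425 m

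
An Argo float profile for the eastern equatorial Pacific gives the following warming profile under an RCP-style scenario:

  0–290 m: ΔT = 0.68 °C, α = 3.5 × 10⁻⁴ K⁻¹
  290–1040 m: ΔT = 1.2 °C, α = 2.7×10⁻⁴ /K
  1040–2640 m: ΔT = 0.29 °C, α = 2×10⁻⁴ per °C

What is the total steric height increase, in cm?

3.5×10⁻⁴ × 0.68 × 290 = 0.06902 m
2.7×10⁻⁴ × 750 × 1.2 = 0.24300 m
1040–2640 m: 1600 × 2×10⁻⁴ × 0.29 = 0.09280 m
Δh = 0.06902 + 0.24300 + 0.09280 = 0.40482 m ≈ 40.5 cm

40.5 cm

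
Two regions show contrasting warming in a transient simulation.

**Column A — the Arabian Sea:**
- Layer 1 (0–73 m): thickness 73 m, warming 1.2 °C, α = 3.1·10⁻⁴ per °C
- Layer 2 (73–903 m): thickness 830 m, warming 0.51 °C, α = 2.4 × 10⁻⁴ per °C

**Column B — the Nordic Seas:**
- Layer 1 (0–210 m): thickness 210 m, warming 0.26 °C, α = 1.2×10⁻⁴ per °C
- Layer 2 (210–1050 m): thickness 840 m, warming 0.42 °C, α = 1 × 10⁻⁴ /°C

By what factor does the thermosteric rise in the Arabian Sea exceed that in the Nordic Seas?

A Layer 1: 3.1×10⁻⁴ × 1.2 × 73 = 0.027156 m
A 73–903 m: 0.51 × 830 × 2.4×10⁻⁴ = 0.101592 m
A total: 0.128748 m
B 0–210 m: 0.26 × 1.2×10⁻⁴ × 210 = 0.006552 m
B 0.42 × 1×10⁻⁴ × 840 = 0.03528 m
B total: 0.041832 m
Ratio: 0.128748 / 0.041832 ≈ 3.078

≈ 3.1×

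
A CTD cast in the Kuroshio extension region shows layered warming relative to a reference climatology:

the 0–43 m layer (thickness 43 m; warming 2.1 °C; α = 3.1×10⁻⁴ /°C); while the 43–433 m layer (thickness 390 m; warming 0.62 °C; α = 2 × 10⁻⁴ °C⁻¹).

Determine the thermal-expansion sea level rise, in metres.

Δh = 0.0764 m

0–43 m: 3.1×10⁻⁴ × 2.1 × 43 = 0.027993 m
390 × 2×10⁻⁴ × 0.62 = 0.04836 m
Δh = 0.027993 + 0.04836 = 0.076353 m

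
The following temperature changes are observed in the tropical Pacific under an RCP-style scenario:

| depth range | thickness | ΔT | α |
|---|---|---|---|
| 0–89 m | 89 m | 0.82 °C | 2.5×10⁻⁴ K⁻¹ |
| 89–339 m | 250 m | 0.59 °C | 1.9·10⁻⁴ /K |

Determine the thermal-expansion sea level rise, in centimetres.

4.6 cm of thermosteric rise

89 × 2.5×10⁻⁴ × 0.82 = 0.018245 m
Layer 2: 1.9×10⁻⁴ × 250 × 0.59 = 0.028025 m
Δh = 0.018245 + 0.028025 = 0.04627 m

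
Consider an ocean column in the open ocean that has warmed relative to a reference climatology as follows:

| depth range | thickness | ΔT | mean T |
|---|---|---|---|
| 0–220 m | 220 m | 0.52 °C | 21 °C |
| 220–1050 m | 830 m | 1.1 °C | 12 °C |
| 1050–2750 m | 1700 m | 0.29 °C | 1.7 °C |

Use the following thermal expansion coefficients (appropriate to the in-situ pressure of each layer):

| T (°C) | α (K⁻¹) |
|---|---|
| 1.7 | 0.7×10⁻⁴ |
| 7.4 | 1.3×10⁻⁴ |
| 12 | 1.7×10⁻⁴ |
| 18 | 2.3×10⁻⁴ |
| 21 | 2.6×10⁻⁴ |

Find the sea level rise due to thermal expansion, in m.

Δh ≈ 0.219 m

Layer 1 at 21 °C → α = 2.6×10⁻⁴ K⁻¹
Layer 2 at 12 °C → α = 1.7×10⁻⁴ K⁻¹
Layer 3 at 1.7 °C → α = 0.7×10⁻⁴ K⁻¹
Layer 1: 220 × 0.52 × 2.6×10⁻⁴ = 0.029744 m
220–1050 m: 830 × 1.1 × 1.7×10⁻⁴ = 0.15521 m
0.29 × 1700 × 0.7×10⁻⁴ = 0.03451 m
Δh = 0.029744 + 0.15521 + 0.03451 = 0.219464 m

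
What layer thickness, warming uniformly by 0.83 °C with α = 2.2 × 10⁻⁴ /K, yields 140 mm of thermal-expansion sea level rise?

H = Δh/(αΔT) = 0.14 / (2.2×10⁻⁴ × 0.83) ≈ 766.7 m

H ≈ 770 m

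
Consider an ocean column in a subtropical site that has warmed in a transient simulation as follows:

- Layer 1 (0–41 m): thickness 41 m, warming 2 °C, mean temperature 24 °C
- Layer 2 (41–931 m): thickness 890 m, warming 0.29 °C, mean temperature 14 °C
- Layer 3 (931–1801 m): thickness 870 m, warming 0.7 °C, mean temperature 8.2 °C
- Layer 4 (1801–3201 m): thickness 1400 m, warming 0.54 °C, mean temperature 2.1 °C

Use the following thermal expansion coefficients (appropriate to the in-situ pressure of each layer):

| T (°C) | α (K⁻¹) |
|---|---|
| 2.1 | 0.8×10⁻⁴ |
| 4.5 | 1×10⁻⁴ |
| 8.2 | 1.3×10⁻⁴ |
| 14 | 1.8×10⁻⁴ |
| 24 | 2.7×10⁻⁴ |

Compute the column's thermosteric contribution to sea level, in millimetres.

Δh = 208 mm

Layer 1 at 24 °C → α = 2.7×10⁻⁴ K⁻¹
Layer 2 at 14 °C → α = 1.8×10⁻⁴ K⁻¹
Layer 3 at 8.2 °C → α = 1.3×10⁻⁴ K⁻¹
Layer 4 at 2.1 °C → α = 0.8×10⁻⁴ K⁻¹
0–41 m: 2.7×10⁻⁴ × 2 × 41 = 0.02214 m
Layer 2: 0.29 × 890 × 1.8×10⁻⁴ = 0.046458 m
931–1801 m: 0.7 × 1.3×10⁻⁴ × 870 = 0.07917 m
Layer 4: 0.8×10⁻⁴ × 1400 × 0.54 = 0.06048 m
Δh = 0.02214 + 0.046458 + 0.07917 + 0.06048 = 0.208248 m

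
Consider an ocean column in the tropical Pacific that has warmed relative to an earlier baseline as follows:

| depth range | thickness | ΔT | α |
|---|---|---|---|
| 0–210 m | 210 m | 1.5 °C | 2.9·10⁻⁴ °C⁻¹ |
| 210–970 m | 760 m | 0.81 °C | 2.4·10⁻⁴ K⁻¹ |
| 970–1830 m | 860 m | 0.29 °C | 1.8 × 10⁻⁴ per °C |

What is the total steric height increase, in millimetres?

Δh ≈ 280 mm

1.5 × 2.9×10⁻⁴ × 210 = 0.09135 m
760 × 2.4×10⁻⁴ × 0.81 = 0.147744 m
860 × 0.29 × 1.8×10⁻⁴ = 0.044892 m
Δh = 0.09135 + 0.147744 + 0.044892 = 0.283986 m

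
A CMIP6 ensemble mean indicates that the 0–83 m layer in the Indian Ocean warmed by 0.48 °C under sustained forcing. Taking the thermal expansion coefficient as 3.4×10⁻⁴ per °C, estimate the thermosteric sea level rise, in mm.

Δh = αΔT·H = 3.4×10⁻⁴ × 0.48 × 83 = 0.0135456 m

13.5 mm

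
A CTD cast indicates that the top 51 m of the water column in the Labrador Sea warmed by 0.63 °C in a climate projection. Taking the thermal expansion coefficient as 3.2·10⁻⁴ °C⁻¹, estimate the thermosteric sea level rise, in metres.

Δh = αΔT·H = 3.2×10⁻⁴ × 0.63 × 51 = 0.0102816 m

0.0103 m of thermosteric rise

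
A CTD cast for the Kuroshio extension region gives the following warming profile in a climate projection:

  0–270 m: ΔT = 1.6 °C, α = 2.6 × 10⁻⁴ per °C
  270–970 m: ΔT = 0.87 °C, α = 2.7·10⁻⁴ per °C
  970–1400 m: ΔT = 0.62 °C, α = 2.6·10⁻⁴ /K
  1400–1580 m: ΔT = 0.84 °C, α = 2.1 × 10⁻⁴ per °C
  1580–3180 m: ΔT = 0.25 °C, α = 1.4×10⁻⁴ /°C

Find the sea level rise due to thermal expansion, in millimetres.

Layer 1: 270 × 1.6 × 2.6×10⁻⁴ = 0.11232 m
700 × 2.7×10⁻⁴ × 0.87 = 0.16443 m
Layer 3: 430 × 0.62 × 2.6×10⁻⁴ = 0.069316 m
180 × 2.1×10⁻⁴ × 0.84 = 0.031752 m
Layer 5: 0.25 × 1600 × 1.4×10⁻⁴ = 0.05600 m
Δh = 0.11232 + 0.16443 + 0.069316 + 0.031752 + 0.05600 = 0.433818 m

Δh = 434 mm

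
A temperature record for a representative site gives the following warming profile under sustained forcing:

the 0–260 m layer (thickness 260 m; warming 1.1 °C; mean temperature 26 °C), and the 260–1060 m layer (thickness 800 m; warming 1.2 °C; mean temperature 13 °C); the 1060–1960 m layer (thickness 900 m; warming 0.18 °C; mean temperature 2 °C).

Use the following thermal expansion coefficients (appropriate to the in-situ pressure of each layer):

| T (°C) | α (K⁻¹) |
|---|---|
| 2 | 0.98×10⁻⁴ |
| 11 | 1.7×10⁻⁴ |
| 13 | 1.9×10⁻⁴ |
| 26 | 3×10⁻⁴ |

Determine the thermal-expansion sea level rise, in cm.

28 cm of thermosteric rise

Layer 1 at 26 °C → α = 3×10⁻⁴ K⁻¹
Layer 2 at 13 °C → α = 1.9×10⁻⁴ K⁻¹
Layer 3 at 2 °C → α = 0.98×10⁻⁴ K⁻¹
0–260 m: 1.1 × 3×10⁻⁴ × 260 = 0.08580 m
1.9×10⁻⁴ × 1.2 × 800 = 0.18240 m
1060–1960 m: 0.18 × 0.98×10⁻⁴ × 900 = 0.015876 m
Δh = 0.08580 + 0.18240 + 0.015876 = 0.284076 m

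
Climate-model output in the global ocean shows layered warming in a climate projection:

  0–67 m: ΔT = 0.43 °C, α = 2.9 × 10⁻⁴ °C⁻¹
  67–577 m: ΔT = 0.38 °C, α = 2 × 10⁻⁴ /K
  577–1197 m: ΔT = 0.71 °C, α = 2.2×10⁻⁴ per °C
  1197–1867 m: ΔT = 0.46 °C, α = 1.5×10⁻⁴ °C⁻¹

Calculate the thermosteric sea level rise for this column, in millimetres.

Δh ≈ 190 mm

0–67 m: 2.9×10⁻⁴ × 67 × 0.43 = 0.0083549 m
Layer 2: 510 × 0.38 × 2×10⁻⁴ = 0.03876 m
620 × 0.71 × 2.2×10⁻⁴ = 0.096844 m
Layer 4: 1.5×10⁻⁴ × 670 × 0.46 = 0.04623 m
Δh = 0.0083549 + 0.03876 + 0.096844 + 0.04623 = 0.1901889 m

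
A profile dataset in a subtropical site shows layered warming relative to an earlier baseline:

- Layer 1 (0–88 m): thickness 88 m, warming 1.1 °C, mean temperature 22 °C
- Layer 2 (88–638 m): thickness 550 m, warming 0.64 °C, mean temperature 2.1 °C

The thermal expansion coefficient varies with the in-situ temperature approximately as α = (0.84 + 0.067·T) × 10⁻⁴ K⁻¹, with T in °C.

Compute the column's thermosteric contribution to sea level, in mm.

Δh = 57 mm

Layer 1: α = (0.84 + 0.067×22)×10⁻⁴ = 2.314×10⁻⁴ K⁻¹
Layer 2: α = (0.84 + 0.067×2.1)×10⁻⁴ = 0.9807×10⁻⁴ K⁻¹
0–88 m: 2.314×10⁻⁴ × 1.1 × 88 = 0.02239952 m
88–638 m: 0.64 × 550 × 0.9807×10⁻⁴ = 0.03452064 m
Δh = 0.02239952 + 0.03452064 = 0.05692016 m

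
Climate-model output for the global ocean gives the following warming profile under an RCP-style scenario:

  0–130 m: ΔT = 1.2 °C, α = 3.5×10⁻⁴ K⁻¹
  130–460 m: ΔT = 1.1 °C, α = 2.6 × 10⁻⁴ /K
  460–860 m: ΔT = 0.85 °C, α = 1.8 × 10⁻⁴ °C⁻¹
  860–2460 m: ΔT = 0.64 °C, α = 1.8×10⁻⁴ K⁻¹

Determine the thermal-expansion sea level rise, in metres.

130 × 3.5×10⁻⁴ × 1.2 = 0.05460 m
Layer 2: 330 × 1.1 × 2.6×10⁻⁴ = 0.09438 m
Layer 3: 400 × 0.85 × 1.8×10⁻⁴ = 0.06120 m
860–2460 m: 1600 × 1.8×10⁻⁴ × 0.64 = 0.18432 m
Δh = 0.05460 + 0.09438 + 0.06120 + 0.18432 = 0.39450 m

Δh = 0.395 m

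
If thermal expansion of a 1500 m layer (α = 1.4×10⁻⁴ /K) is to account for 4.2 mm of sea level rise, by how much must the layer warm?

ΔT = Δh/(αH) = 0.0042 / (1.4×10⁻⁴ × 1500) = 0.02000 °C

about 0.0200 °C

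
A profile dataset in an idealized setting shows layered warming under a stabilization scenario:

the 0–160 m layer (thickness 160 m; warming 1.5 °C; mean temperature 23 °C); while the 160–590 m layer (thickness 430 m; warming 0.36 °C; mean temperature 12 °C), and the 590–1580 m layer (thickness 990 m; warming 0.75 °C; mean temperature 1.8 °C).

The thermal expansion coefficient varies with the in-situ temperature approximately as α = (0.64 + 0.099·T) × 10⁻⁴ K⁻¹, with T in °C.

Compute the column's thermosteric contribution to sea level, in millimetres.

Layer 1: α = (0.64 + 0.099×23)×10⁻⁴ = 2.917×10⁻⁴ K⁻¹
Layer 2: α = (0.64 + 0.099×12)×10⁻⁴ = 1.828×10⁻⁴ K⁻¹
Layer 3: α = (0.64 + 0.099×1.8)×10⁻⁴ = 0.8182×10⁻⁴ K⁻¹
Layer 1: 2.917×10⁻⁴ × 1.5 × 160 = 0.070008 m
Layer 2: 430 × 1.828×10⁻⁴ × 0.36 = 0.02829744 m
590–1580 m: 0.75 × 0.8182×10⁻⁴ × 990 = 0.06075135 m
Δh = 0.070008 + 0.02829744 + 0.06075135 = 0.15905679 m

Δh = 160 mm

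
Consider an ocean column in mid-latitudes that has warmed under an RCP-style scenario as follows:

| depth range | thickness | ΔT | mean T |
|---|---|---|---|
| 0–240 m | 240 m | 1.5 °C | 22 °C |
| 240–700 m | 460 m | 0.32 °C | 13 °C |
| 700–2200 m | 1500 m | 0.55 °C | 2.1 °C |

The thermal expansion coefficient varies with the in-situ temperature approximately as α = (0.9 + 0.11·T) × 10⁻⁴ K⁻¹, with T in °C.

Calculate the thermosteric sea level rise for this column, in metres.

Layer 1: α = (0.9 + 0.11×22)×10⁻⁴ = 3.32×10⁻⁴ K⁻¹
Layer 2: α = (0.9 + 0.11×13)×10⁻⁴ = 2.33×10⁻⁴ K⁻¹
Layer 3: α = (0.9 + 0.11×2.1)×10⁻⁴ = 1.131×10⁻⁴ K⁻¹
0–240 m: 3.32×10⁻⁴ × 240 × 1.5 = 0.11952 m
Layer 2: 0.32 × 460 × 2.33×10⁻⁴ = 0.0342976 m
700–2200 m: 0.55 × 1.131×10⁻⁴ × 1500 = 0.0933075 m
Δh = 0.11952 + 0.0342976 + 0.0933075 = 0.2471251 m

Δh ≈ 0.247 m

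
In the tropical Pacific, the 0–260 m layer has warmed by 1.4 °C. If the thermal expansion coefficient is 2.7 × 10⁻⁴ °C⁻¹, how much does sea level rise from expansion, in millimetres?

98.3 mm

Δh = αΔT·H = 2.7×10⁻⁴ × 1.4 × 260 = 0.09828 m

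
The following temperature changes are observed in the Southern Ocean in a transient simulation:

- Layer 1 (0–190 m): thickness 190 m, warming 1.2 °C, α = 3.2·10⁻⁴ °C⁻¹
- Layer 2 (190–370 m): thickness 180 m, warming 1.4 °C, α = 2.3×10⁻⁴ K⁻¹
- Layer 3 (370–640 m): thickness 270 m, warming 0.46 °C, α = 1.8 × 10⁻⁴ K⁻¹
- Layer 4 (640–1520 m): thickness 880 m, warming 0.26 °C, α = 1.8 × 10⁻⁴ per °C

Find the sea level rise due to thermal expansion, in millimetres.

0–190 m: 1.2 × 190 × 3.2×10⁻⁴ = 0.07296 m
2.3×10⁻⁴ × 1.4 × 180 = 0.05796 m
Layer 3: 270 × 1.8×10⁻⁴ × 0.46 = 0.022356 m
640–1520 m: 1.8×10⁻⁴ × 880 × 0.26 = 0.041184 m
Δh = 0.07296 + 0.05796 + 0.022356 + 0.041184 = 0.19446 m

Δh ≈ 190 mm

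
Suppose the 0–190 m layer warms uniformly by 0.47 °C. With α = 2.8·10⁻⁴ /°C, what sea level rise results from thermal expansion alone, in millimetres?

Δh = αΔT·H = 2.8×10⁻⁴ × 0.47 × 190 = 0.025004 m

about 25.0 mm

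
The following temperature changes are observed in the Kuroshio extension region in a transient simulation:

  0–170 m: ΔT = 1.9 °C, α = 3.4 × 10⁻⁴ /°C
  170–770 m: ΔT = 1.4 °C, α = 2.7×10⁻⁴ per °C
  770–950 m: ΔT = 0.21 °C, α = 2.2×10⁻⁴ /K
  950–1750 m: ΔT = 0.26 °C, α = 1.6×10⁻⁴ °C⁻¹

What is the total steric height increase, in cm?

0–170 m: 1.9 × 170 × 3.4×10⁻⁴ = 0.10982 m
Layer 2: 600 × 2.7×10⁻⁴ × 1.4 = 0.22680 m
770–950 m: 0.21 × 2.2×10⁻⁴ × 180 = 0.008316 m
0.26 × 1.6×10⁻⁴ × 800 = 0.03328 m
Δh = 0.10982 + 0.22680 + 0.008316 + 0.03328 = 0.378216 m

37.8 cm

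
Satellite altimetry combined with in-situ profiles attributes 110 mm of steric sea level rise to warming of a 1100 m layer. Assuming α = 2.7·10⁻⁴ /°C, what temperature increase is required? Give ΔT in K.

ΔT = Δh/(αH) = 0.11 / (2.7×10⁻⁴ × 1100) ≈ 0.3704 K

about 0.370 K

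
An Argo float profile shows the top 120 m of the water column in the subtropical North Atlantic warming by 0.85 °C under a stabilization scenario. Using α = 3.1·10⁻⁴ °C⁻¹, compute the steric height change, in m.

Δh = αΔT·H = 3.1×10⁻⁴ × 0.85 × 120 = 0.03162 m

Δh ≈ 0.032 m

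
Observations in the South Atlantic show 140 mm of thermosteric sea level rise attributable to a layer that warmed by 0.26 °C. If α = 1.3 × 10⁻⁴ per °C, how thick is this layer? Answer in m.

H = Δh/(αΔT) = 0.14 / (1.3×10⁻⁴ × 0.26) ≈ 4142 m

about 4140 m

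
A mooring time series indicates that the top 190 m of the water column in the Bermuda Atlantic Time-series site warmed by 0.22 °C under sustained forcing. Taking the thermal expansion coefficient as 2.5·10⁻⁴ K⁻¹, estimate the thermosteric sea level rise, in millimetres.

10.5 mm of thermosteric rise

Δh = αΔT·H = 2.5×10⁻⁴ × 0.22 × 190 = 0.01045 m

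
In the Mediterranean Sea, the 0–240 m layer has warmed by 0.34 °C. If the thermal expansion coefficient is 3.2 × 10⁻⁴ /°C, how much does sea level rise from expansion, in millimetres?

about 26.1 mm

Δh = αΔT·H = 3.2×10⁻⁴ × 0.34 × 240 = 0.026112 m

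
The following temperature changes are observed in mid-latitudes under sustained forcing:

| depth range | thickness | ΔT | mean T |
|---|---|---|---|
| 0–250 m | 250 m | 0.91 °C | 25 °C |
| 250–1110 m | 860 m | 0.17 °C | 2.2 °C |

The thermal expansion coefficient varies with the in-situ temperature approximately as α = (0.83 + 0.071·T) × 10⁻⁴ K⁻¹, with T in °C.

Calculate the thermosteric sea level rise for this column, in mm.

about 73.7 mm

Layer 1: α = (0.83 + 0.071×25)×10⁻⁴ = 2.605×10⁻⁴ K⁻¹
Layer 2: α = (0.83 + 0.071×2.2)×10⁻⁴ = 0.9862×10⁻⁴ K⁻¹
2.605×10⁻⁴ × 0.91 × 250 = 0.05926375 m
250–1110 m: 860 × 0.17 × 0.9862×10⁻⁴ = 0.014418244 m
Δh = 0.05926375 + 0.014418244 = 0.073681994 m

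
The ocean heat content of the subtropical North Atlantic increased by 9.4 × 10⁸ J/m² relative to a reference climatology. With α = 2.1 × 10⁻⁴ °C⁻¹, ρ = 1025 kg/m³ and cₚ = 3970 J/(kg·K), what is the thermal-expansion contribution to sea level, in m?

0.0485 m

Δh = αQ/(ρcₚ) = 2.1×10⁻⁴ × 9.4×10⁸ / (1025 × 3970) ≈ 0.04851 m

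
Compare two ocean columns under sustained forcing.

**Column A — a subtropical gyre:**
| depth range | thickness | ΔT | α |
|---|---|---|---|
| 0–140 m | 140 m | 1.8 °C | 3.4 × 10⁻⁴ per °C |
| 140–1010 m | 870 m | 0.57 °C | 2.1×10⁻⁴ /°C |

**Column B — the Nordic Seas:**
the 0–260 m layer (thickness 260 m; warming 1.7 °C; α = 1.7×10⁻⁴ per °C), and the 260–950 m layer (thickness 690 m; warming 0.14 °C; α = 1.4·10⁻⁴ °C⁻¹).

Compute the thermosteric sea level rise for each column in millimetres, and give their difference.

A: 190 mm; B: 89 mm; difference 100 mm

A 1.8 × 140 × 3.4×10⁻⁴ = 0.08568 m
A Layer 2: 870 × 0.57 × 2.1×10⁻⁴ = 0.104139 m
A total: 0.189819 m
B 0–260 m: 1.7×10⁻⁴ × 260 × 1.7 = 0.07514 m
B 260–950 m: 690 × 1.4×10⁻⁴ × 0.14 = 0.013524 m
B total: 0.088664 m
Difference: 0.189819 − 0.088664 = 0.101155 m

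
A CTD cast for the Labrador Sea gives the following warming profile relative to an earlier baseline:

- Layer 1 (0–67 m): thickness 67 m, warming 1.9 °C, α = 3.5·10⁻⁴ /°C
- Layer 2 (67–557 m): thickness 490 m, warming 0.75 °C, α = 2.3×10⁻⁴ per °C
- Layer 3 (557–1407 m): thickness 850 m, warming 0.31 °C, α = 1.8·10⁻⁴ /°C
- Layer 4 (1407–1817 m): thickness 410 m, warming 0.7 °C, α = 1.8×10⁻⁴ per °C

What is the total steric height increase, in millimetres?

Layer 1: 3.5×10⁻⁴ × 67 × 1.9 = 0.044555 m
67–557 m: 490 × 0.75 × 2.3×10⁻⁴ = 0.084525 m
850 × 1.8×10⁻⁴ × 0.31 = 0.04743 m
1407–1817 m: 410 × 0.7 × 1.8×10⁻⁴ = 0.05166 m
Δh = 0.044555 + 0.084525 + 0.04743 + 0.05166 = 0.22817 m ≈ 228 mm

228 mm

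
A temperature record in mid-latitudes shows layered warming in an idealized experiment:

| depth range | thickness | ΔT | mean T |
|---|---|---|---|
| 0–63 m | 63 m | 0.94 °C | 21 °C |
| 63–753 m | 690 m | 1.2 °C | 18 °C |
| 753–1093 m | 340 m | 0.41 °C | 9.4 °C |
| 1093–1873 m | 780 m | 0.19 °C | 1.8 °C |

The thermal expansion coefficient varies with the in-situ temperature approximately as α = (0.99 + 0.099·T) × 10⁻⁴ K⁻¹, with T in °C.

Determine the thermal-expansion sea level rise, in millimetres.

Layer 1: α = (0.99 + 0.099×21)×10⁻⁴ = 3.069×10⁻⁴ K⁻¹
Layer 2: α = (0.99 + 0.099×18)×10⁻⁴ = 2.772×10⁻⁴ K⁻¹
Layer 3: α = (0.99 + 0.099×9.4)×10⁻⁴ = 1.9206×10⁻⁴ K⁻¹
Layer 4: α = (0.99 + 0.099×1.8)×10⁻⁴ = 1.1682×10⁻⁴ K⁻¹
0–63 m: 63 × 0.94 × 3.069×10⁻⁴ = 0.018174618 m
690 × 1.2 × 2.772×10⁻⁴ = 0.2295216 m
753–1093 m: 0.41 × 340 × 1.9206×10⁻⁴ = 0.026773164 m
1093–1873 m: 780 × 0.19 × 1.1682×10⁻⁴ = 0.017312724 m
Δh = 0.018174618 + 0.2295216 + 0.026773164 + 0.017312724 = 0.291782106 m

292 mm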